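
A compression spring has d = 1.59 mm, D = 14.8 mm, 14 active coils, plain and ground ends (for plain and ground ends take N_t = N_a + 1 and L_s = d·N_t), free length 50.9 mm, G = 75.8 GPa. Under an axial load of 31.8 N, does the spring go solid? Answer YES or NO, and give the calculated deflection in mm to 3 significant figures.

k = Gd⁴/(8D³N_a) = (75.8×10³)(1.59⁴)/(8·14.8³·14) = 1.3343 N/mm
N_t = 15; L_s = 1.59·15 = 23.85 mm; δ_solid = L₀ − L_s = 50.9 − 23.85 = 27.05 mm
δ = F/k = 31.8/1.3343 = 23.833 mm
δ < δ_solid → spring does not go solid

NO, δ = 23.8 mm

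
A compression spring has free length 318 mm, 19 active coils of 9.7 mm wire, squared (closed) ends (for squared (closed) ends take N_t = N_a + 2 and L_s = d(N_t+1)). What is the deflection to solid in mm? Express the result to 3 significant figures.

105 mm

N_t = 21; L_s = 9.7·22 = 213.4 mm
δ_solid = L₀ − L_s = 318 − 213.4 = 104.6 mm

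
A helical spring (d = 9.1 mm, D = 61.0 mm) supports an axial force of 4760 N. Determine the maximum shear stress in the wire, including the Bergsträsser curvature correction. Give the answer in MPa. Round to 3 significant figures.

Spring index C = D/d = 61.0/9.1 = 6.7033
K_B = (4C+2)/(4C−3) = 28.813/23.813 = 1.2100
τ₀ = 8FD/(πd³) = 8·4760·61.0/(π·9.1³) = 2.32288e+06/2367.4 = 981.19 MPa
τ_max = K·τ₀ = 1.2100 × 981.19 = 1187.2 MPa

1190 MPa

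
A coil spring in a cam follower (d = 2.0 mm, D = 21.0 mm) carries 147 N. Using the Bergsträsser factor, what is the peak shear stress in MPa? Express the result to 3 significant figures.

Spring index C = D/d = 21.0/2.0 = 10.5000
K_B = (4C+2)/(4C−3) = 44.000/39.000 = 1.1282
τ₀ = 8FD/(πd³) = 8·147·21.0/(π·2.0³) = 24696/25.133 = 982.62 MPa
τ_max = K·τ₀ = 1.1282 × 982.62 = 1108.6 MPa

1110 MPa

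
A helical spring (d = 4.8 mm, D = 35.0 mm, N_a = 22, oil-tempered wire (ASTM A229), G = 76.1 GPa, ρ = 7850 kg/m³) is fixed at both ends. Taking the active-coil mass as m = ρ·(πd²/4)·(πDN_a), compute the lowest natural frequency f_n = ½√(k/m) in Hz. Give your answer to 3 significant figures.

k = Gd⁴/(8D³N_a) = (76.1×10³)(4.8⁴)/(8·35.0³·22) = 5.3534 N/mm = 5353.4 N/m
Wire length L = πDN_a = π·35.0·22 = 2419 mm
m = ρ·(πd²/4)·L = 7850 × 18.096×10⁻⁶ m² × 2.419 m = 0.34362 kg
f_n = ½√(k/m) = 0.5·√(5353.4/0.34362) = 0.5·√(15579) = 62.409 Hz

62.4 Hz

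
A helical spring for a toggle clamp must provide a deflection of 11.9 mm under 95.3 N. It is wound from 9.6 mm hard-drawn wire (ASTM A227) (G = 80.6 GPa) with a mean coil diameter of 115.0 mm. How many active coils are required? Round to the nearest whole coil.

Required rate k = F/δ = 95.3/11.9 = 8.0084 N/mm
N_a = Gd⁴/(8D³k) = (80.6×10³ × 9.6⁴)/(8 × 115.0³ × 8.0084)
    = 6.84573e+08 / 9.74382e+07 = 7.026 → 7 coils

7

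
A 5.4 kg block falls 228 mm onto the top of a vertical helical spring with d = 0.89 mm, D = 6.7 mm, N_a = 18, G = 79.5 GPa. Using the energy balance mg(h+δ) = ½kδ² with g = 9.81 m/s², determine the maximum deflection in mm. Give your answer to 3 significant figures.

198 mm

k = Gd⁴/(8D³N_a) = (79.5×10³)(0.89⁴)/(8·6.7³·18) = 1.1517 N/mm
W = mg = 5.4 × 9.81 = 52.974 N
½kδ² − Wδ − Wh = 0 → δ = (W + √(W² + 2kWh))/k
δ = (52.974 + √(2806.2 + 27820.7))/1.1517 = (52.974 + 175.01)/1.1517 = 197.95 mm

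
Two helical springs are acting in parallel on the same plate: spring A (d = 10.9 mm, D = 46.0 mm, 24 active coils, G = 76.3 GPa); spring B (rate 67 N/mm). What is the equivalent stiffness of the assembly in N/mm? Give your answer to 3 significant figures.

k_A = Gd⁴/(8D³N_a) = (76.3×10³)(10.9⁴)/(8·46.0³·24) = 57.631 N/mm
Parallel: k_eq = 57.631 + 67 = 124.63 N/mm

125 N/mm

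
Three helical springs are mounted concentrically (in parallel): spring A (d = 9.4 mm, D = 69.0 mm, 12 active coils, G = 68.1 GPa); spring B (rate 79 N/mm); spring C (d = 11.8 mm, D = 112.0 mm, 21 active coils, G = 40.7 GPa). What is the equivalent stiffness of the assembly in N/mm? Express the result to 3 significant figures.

k_A = Gd⁴/(8D³N_a) = (68.1×10³)(9.4⁴)/(8·69.0³·12) = 16.859 N/mm
k_C = Gd⁴/(8D³N_a) = (40.7×10³)(11.8⁴)/(8·112.0³·21) = 3.3432 N/mm
Parallel: k_eq = 16.859 + 79 + 3.3432 = 99.202 N/mm

99.2 N/mm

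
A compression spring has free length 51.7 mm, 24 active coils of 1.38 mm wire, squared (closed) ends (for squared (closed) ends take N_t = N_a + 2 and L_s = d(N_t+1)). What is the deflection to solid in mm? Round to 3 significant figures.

N_t = 26; L_s = 1.38·27 = 37.26 mm
δ_solid = L₀ − L_s = 51.7 − 37.26 = 14.44 mm

14.4 mm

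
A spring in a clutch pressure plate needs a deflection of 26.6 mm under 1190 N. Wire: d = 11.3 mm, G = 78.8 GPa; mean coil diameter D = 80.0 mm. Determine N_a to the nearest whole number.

7

Required rate k = F/δ = 1190/26.6 = 44.737 N/mm
N_a = Gd⁴/(8D³k) = (78.8×10³ × 11.3⁴)/(8 × 80.0³ × 44.737)
    = 1.28481e+09 / 1.83242e+08 = 7.012 → 7 coils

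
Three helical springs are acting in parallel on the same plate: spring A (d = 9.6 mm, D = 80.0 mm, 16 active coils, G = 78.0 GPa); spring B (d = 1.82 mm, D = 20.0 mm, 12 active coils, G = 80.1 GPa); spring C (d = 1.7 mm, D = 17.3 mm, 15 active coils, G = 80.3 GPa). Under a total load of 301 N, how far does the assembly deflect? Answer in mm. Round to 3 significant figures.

k_A = Gd⁴/(8D³N_a) = (78.0×10³)(9.6⁴)/(8·80.0³·16) = 10.109 N/mm
k_B = Gd⁴/(8D³N_a) = (80.1×10³)(1.82⁴)/(8·20.0³·12) = 1.1443 N/mm
k_C = Gd⁴/(8D³N_a) = (80.3×10³)(1.7⁴)/(8·17.3³·15) = 1.0794 N/mm
Parallel: k_eq = 10.109 + 1.1443 + 1.0794 = 12.333 N/mm
δ = F/k_eq = 301/12.333 = 24.407 mm

24.4 mm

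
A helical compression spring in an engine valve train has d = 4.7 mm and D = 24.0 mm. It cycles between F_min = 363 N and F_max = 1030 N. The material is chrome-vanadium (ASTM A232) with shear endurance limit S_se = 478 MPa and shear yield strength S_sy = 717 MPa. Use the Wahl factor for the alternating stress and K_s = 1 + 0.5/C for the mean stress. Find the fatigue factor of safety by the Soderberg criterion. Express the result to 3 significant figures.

0.860

C = D/d = 24.0/4.7 = 5.1064; K_W = (4C−1)/(4C−4)+0.615/C = 1.3031; K_s = 1+0.5/C = 1.0979
F_a = (F_max−F_min)/2 = 333.5 N; F_m = (F_max+F_min)/2 = 696.5 N
τ_a = K_W·8F_aD/(πd³) = 1.3031 × 196.32 = 255.81 MPa
τ_m = K_s·8F_mD/(πd³) = 1.0979 × 410 = 450.14 MPa
Soderberg: 1/n_f = τ_a/S_se + τ_m/S_sy = 255.81/478 + 450.14/717 = 0.53518 + 0.62781 = 1.163
n_f = 1/1.163 = 0.8599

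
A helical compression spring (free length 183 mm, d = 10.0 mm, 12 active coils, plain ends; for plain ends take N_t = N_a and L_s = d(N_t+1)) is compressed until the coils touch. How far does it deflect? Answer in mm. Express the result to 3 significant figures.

N_t = 12; L_s = 10.0·13 = 130 mm
δ_solid = L₀ − L_s = 183 − 130 = 53 mm

53.0 mm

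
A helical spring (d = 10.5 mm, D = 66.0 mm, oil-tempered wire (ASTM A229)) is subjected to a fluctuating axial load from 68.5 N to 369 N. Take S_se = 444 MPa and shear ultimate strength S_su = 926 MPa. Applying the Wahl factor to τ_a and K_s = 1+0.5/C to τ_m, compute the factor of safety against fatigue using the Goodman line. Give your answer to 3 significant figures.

C = D/d = 66.0/10.5 = 6.2857; K_W = (4C−1)/(4C−4)+0.615/C = 1.2397; K_s = 1+0.5/C = 1.0795
F_a = (F_max−F_min)/2 = 150.25 N; F_m = (F_max+F_min)/2 = 218.75 N
τ_a = K_W·8F_aD/(πd³) = 1.2397 × 21.814 = 27.043 MPa
τ_m = K_s·8F_mD/(πd³) = 1.0795 × 31.759 = 34.285 MPa
Goodman: 1/n_f = τ_a/S_se + τ_m/S_su = 27.043/444 + 34.285/926 = 0.06091 + 0.03702 = 0.097933
n_f = 1/0.097933 = 10.21

10.2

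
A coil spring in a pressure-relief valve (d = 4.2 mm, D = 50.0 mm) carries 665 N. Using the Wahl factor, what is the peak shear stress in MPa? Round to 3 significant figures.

Spring index C = D/d = 50.0/4.2 = 11.9048
K_W = (4C−1)/(4C−4) + 0.615/C = 46.619/43.619 + 0.0517 = 1.1204
τ₀ = 8FD/(πd³) = 8·665·50.0/(π·4.2³) = 266000/232.75 = 1142.8 MPa
τ_max = K·τ₀ = 1.1204 × 1142.8 = 1280.5 MPa

1280 MPa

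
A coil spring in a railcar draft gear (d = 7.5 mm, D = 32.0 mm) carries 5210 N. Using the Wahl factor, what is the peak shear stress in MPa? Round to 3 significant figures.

Spring index C = D/d = 32.0/7.5 = 4.2667
K_W = (4C−1)/(4C−4) + 0.615/C = 16.067/13.067 + 0.1441 = 1.3737
τ₀ = 8FD/(πd³) = 8·5210·32.0/(π·7.5³) = 1.33376e+06/1325.4 = 1006.3 MPa
τ_max = K·τ₀ = 1.3737 × 1006.3 = 1382.4 MPa

1380 MPa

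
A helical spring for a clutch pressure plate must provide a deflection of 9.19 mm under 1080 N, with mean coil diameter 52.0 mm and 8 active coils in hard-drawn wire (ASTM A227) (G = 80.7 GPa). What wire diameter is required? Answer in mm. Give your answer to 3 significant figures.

Required rate k = F/δ = 1080/9.19 = 117.52 N/mm
d = (8D³N_a·k / G)^(1/4) = (8·52.0³·8·117.52 / (80.7×10³))^0.25
  = (13105)^0.25 = 10.6993 mm

10.7 mm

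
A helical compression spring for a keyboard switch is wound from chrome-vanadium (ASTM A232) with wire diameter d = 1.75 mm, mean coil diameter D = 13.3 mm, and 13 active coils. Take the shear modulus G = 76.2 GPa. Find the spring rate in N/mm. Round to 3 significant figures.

2.92 N/mm

k = Gd⁴/(8D³N_a) = (76.2×10³ × 1.75⁴) / (8 × 13.3³ × 13)
  = 714673 / 244674 = 2.9209 N/mm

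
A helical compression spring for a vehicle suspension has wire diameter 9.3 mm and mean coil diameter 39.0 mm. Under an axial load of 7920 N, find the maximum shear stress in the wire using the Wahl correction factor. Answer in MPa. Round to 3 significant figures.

Spring index C = D/d = 39.0/9.3 = 4.1935
K_W = (4C−1)/(4C−4) + 0.615/C = 15.774/12.774 + 0.1467 = 1.3815
τ₀ = 8FD/(πd³) = 8·7920·39.0/(π·9.3³) = 2.47104e+06/2527 = 977.87 MPa
τ_max = K·τ₀ = 1.3815 × 977.87 = 1350.9 MPa

1350 MPa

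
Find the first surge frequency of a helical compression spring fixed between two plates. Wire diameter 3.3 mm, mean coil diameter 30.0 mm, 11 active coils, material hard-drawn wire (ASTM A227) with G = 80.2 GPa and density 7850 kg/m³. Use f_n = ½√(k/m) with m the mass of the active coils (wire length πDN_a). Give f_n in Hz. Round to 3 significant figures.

k = Gd⁴/(8D³N_a) = (80.2×10³)(3.3⁴)/(8·30.0³·11) = 4.003 N/mm = 4003 N/m
Wire length L = πDN_a = π·30.0·11 = 1036.7 mm
m = ρ·(πd²/4)·L = 7850 × 8.553×10⁻⁶ m² × 1.0367 m = 0.069607 kg
f_n = ½√(k/m) = 0.5·√(4003/0.069607) = 0.5·√(57509) = 119.9 Hz

120 Hz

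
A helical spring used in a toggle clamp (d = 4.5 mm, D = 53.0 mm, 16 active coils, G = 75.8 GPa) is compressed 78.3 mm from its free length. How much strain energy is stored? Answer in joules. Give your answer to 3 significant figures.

5.00 J

k = Gd⁴/(8D³N_a) = (75.8×10³)(4.5⁴)/(8·53.0³·16) = 1.6311 N/mm
U = ½kδ² = 0.5 × 1.6311 × 78.3² = 5000.1 N·mm = 5.0001 J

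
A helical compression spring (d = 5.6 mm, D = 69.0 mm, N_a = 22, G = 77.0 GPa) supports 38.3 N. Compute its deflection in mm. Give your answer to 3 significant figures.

k = Gd⁴/(8D³N_a) = (77.0×10³)(5.6⁴)/(8·69.0³·22) = 1.3097 N/mm
δ = F/k = 38.3 / 1.3097 = 29.243 mm

29.2 mm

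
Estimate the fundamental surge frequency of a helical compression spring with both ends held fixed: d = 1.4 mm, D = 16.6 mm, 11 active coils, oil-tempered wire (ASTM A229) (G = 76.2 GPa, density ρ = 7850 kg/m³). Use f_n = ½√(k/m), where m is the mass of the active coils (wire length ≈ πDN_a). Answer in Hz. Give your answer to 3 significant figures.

k = Gd⁴/(8D³N_a) = (76.2×10³)(1.4⁴)/(8·16.6³·11) = 0.72721 N/mm = 727.21 N/m
Wire length L = πDN_a = π·16.6·11 = 573.65 mm
m = ρ·(πd²/4)·L = 7850 × 1.5394×10⁻⁶ m² × 0.57365 m = 0.0069321 kg
f_n = ½√(k/m) = 0.5·√(727.21/0.0069321) = 0.5·√(1.049e+05) = 161.94 Hz

162 Hz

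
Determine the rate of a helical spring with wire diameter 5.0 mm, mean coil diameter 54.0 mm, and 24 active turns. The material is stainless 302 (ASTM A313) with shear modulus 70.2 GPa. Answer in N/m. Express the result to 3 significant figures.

1450 N/m

k = Gd⁴/(8D³N_a) = (70.2×10³ × 5.0⁴) / (8 × 54.0³ × 24)
  = 4.3875e+07 / 3.02331e+07 = 1.4512 N/mm = 1451.2 N/m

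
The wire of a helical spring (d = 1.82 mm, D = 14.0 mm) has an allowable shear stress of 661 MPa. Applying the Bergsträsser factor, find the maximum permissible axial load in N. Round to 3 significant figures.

94.7 N

C = D/d = 14.0/1.82 = 7.6923
K_B = (4C+2)/(4C−3) = 32.769/27.769 = 1.1801
τ_max = K·8FD/(πd³) → F_max = τ_allow·πd³/(8DK)
F_max = 661·π·1.82³/(8·14.0·1.1801) = 12519/132.17 = 94.721 N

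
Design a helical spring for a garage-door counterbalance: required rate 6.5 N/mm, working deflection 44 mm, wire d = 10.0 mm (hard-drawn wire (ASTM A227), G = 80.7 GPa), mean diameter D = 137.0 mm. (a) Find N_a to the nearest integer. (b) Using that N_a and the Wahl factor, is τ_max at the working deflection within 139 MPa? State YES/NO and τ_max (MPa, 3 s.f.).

N_a = Gd⁴/(8D³k) = (80.7×10³)(10.0⁴)/(8·137.0³·6.5) = 6.035 → N_a = 6
Actual rate k = Gd⁴/(8D³·6) = 6.5384 N/mm
Working load F = kδ = 6.5384·44 = 287.69 N
C = 137.0/10.0 = 13.7000; K_W = (4C−1)/(4C−4)+0.615/C = 1.1039
τ_max = K_W·8FD/(πd³) = 1.1039·100.37 = 110.8 MPa
τ_max ≤ 139 MPa → acceptable

(a) 6 coils; (b) YES, τ_max = 111 MPa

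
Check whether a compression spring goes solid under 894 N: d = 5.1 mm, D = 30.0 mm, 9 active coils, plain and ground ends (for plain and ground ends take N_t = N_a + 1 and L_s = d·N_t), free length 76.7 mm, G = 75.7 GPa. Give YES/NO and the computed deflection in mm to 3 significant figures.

k = Gd⁴/(8D³N_a) = (75.7×10³)(5.1⁴)/(8·30.0³·9) = 26.344 N/mm
N_t = 10; L_s = 5.1·10 = 51 mm; δ_solid = L₀ − L_s = 76.7 − 51 = 25.7 mm
δ = F/k = 894/26.344 = 33.936 mm
δ ≥ δ_solid → spring goes solid

YES, δ = 33.9 mm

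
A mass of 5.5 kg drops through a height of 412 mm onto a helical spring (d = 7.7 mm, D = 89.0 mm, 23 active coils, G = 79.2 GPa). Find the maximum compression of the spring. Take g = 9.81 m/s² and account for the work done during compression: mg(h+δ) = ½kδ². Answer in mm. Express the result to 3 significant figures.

k = Gd⁴/(8D³N_a) = (79.2×10³)(7.7⁴)/(8·89.0³·23) = 2.1463 N/mm
W = mg = 5.5 × 9.81 = 53.955 N
½kδ² − Wδ − Wh = 0 → δ = (W + √(W² + 2kWh))/k
δ = (53.955 + √(2911.1 + 95424.3))/2.1463 = (53.955 + 313.58)/2.1463 = 171.24 mm

171 mm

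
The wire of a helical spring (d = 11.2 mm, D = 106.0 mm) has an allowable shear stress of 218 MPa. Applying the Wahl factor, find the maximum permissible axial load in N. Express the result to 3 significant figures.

C = D/d = 106.0/11.2 = 9.4643
K_W = (4C−1)/(4C−4) + 0.615/C = 36.857/33.857 + 0.0650 = 1.1536
τ_max = K·8FD/(πd³) → F_max = τ_allow·πd³/(8DK)
F_max = 218·π·11.2³/(8·106.0·1.1536) = 9.6219e+05/978.24 = 983.59 N

984 N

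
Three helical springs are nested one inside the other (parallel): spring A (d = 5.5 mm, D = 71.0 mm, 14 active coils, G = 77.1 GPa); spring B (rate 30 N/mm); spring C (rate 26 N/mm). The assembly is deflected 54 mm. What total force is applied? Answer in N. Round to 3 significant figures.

3120 N

k_A = Gd⁴/(8D³N_a) = (77.1×10³)(5.5⁴)/(8·71.0³·14) = 1.76 N/mm
Parallel: k_eq = 1.76 + 30 + 26 = 57.76 N/mm
F = k_eq·δ = 57.76·54 = 3119 N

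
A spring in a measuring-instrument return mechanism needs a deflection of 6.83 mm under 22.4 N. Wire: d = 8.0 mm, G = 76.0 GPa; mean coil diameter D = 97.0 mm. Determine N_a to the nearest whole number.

Required rate k = F/δ = 22.4/6.83 = 3.2796 N/mm
N_a = Gd⁴/(8D³k) = (76.0×10³ × 8.0⁴)/(8 × 97.0³ × 3.2796)
    = 3.11296e+08 / 2.3946e+07 = 13 → 13 coils

13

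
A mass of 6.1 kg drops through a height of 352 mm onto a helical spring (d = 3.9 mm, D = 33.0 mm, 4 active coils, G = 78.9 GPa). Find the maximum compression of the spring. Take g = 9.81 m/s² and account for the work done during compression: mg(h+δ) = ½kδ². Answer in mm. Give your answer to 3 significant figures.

k = Gd⁴/(8D³N_a) = (78.9×10³)(3.9⁴)/(8·33.0³·4) = 15.872 N/mm
W = mg = 6.1 × 9.81 = 59.841 N
½kδ² − Wδ − Wh = 0 → δ = (W + √(W² + 2kWh))/k
δ = (59.841 + √(3580.9 + 668675))/15.872 = (59.841 + 819.91)/15.872 = 55.426 mm

55.4 mm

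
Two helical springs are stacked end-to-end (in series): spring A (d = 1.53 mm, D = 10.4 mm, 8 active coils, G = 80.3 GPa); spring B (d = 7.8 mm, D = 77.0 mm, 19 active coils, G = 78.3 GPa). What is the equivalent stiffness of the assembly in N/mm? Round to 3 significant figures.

k_A = Gd⁴/(8D³N_a) = (80.3×10³)(1.53⁴)/(8·10.4³·8) = 6.1123 N/mm
k_B = Gd⁴/(8D³N_a) = (78.3×10³)(7.8⁴)/(8·77.0³·19) = 4.1766 N/mm
Series: 1/k_eq = 1/6.1123 + 1/4.1766 = 0.40303; k_eq = 2.4812 N/mm

2.48 N/mm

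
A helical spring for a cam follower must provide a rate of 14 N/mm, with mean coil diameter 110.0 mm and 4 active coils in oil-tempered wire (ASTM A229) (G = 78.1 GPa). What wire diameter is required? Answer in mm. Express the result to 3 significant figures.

d = (8D³N_a·k / G)^(1/4) = (8·110.0³·4·14 / (78.1×10³))^0.25
  = (7634.9)^0.25 = 9.3476 mm

9.35 mm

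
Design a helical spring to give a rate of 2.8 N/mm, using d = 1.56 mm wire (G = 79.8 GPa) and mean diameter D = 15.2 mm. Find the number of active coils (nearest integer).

N_a = Gd⁴/(8D³k) = (79.8×10³ × 1.56⁴)/(8 × 15.2³ × 2.8)
    = 472608 / 78664.5 = 6.008 → 6 coils

6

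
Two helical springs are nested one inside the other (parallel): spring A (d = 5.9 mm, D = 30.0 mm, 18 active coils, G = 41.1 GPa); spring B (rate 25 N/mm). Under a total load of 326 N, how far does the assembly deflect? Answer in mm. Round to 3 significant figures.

8.62 mm

k_A = Gd⁴/(8D³N_a) = (41.1×10³)(5.9⁴)/(8·30.0³·18) = 12.809 N/mm
Parallel: k_eq = 12.809 + 25 = 37.809 N/mm
δ = F/k_eq = 326/37.809 = 8.6222 mm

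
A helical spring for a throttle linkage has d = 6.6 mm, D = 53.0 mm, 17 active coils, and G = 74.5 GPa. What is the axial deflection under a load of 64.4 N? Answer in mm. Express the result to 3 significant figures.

k = Gd⁴/(8D³N_a) = (74.5×10³)(6.6⁴)/(8·53.0³·17) = 6.9818 N/mm
δ = F/k = 64.4 / 6.9818 = 9.224 mm

9.22 mm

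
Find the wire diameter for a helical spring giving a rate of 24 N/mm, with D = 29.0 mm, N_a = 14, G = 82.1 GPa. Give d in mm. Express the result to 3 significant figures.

5.32 mm

d = (8D³N_a·k / G)^(1/4) = (8·29.0³·14·24 / (82.1×10³))^0.25
  = (798.51)^0.25 = 5.3158 mm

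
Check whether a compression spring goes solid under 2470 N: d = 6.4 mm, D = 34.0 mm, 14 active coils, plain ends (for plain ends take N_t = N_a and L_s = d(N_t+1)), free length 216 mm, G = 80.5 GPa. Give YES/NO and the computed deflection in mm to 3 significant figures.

k = Gd⁴/(8D³N_a) = (80.5×10³)(6.4⁴)/(8·34.0³·14) = 30.68 N/mm
N_t = 14; L_s = 6.4·15 = 96 mm; δ_solid = L₀ − L_s = 216 − 96 = 120 mm
δ = F/k = 2470/30.68 = 80.507 mm
δ < δ_solid → spring does not go solid

NO, δ = 80.5 mm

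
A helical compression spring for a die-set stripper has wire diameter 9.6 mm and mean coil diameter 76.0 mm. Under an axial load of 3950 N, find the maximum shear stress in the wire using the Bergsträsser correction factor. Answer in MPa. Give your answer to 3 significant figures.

1010 MPa

Spring index C = D/d = 76.0/9.6 = 7.9167
K_B = (4C+2)/(4C−3) = 33.667/28.667 = 1.1744
τ₀ = 8FD/(πd³) = 8·3950·76.0/(π·9.6³) = 2.4016e+06/2779.5 = 864.05 MPa
τ_max = K·τ₀ = 1.1744 × 864.05 = 1014.8 MPa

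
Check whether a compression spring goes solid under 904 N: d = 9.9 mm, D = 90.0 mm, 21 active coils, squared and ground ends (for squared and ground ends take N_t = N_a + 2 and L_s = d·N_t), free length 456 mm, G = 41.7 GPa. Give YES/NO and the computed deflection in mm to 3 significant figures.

YES, δ = 276 mm

k = Gd⁴/(8D³N_a) = (41.7×10³)(9.9⁴)/(8·90.0³·21) = 3.2707 N/mm
N_t = 23; L_s = 9.9·23 = 227.7 mm; δ_solid = L₀ − L_s = 456 − 227.7 = 228.3 mm
δ = F/k = 904/3.2707 = 276.39 mm
δ ≥ δ_solid → spring goes solid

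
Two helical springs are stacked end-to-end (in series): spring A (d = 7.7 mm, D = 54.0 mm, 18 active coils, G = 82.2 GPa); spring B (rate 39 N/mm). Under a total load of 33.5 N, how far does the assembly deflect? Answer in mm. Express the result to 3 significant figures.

3.49 mm

k_A = Gd⁴/(8D³N_a) = (82.2×10³)(7.7⁴)/(8·54.0³·18) = 12.744 N/mm
Series: 1/k_eq = 1/12.744 + 1/39 = 0.10411; k_eq = 9.605 N/mm
δ = F/k_eq = 33.5/9.605 = 3.4878 mm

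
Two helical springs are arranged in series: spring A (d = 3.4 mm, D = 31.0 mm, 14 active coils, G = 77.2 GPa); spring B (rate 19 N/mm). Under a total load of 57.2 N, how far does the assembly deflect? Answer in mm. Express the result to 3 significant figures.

21.5 mm

k_A = Gd⁴/(8D³N_a) = (77.2×10³)(3.4⁴)/(8·31.0³·14) = 3.0919 N/mm
Series: 1/k_eq = 1/3.0919 + 1/19 = 0.37605; k_eq = 2.6592 N/mm
δ = F/k_eq = 57.2/2.6592 = 21.51 mm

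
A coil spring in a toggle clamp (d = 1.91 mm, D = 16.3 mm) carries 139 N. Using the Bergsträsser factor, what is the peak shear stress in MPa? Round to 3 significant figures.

Spring index C = D/d = 16.3/1.91 = 8.5340
K_B = (4C+2)/(4C−3) = 36.136/31.136 = 1.1606
τ₀ = 8FD/(πd³) = 8·139·16.3/(π·1.91³) = 18125.6/21.89 = 828.02 MPa
τ_max = K·τ₀ = 1.1606 × 828.02 = 960.99 MPa

961 MPa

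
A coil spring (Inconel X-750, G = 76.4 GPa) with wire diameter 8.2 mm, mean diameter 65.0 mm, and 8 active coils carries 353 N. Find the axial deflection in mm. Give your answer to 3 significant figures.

18.0 mm

k = Gd⁴/(8D³N_a) = (76.4×10³)(8.2⁴)/(8·65.0³·8) = 19.653 N/mm
δ = F/k = 353 / 19.653 = 17.962 mm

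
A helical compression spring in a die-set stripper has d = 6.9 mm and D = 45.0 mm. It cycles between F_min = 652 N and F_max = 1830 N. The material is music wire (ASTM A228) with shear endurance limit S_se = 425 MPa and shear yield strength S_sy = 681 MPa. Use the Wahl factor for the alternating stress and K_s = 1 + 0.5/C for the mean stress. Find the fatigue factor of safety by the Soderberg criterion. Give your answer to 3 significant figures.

0.782

C = D/d = 45.0/6.9 = 6.5217; K_W = (4C−1)/(4C−4)+0.615/C = 1.2301; K_s = 1+0.5/C = 1.0767
F_a = (F_max−F_min)/2 = 589 N; F_m = (F_max+F_min)/2 = 1241 N
τ_a = K_W·8F_aD/(πd³) = 1.2301 × 205.46 = 252.74 MPa
τ_m = K_s·8F_mD/(πd³) = 1.0767 × 432.89 = 466.08 MPa
Soderberg: 1/n_f = τ_a/S_se + τ_m/S_sy = 252.74/425 + 466.08/681 = 0.59468 + 0.68440 = 1.2791
n_f = 1/1.2791 = 0.7818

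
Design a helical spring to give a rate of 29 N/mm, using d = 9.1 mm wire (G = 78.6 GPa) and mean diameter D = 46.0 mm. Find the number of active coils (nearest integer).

N_a = Gd⁴/(8D³k) = (78.6×10³ × 9.1⁴)/(8 × 46.0³ × 29)
    = 5.38999e+08 / 2.2582e+07 = 23.87 → 24 coils

24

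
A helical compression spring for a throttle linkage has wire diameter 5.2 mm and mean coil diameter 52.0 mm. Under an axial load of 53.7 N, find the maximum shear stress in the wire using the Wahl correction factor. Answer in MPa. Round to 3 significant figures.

Spring index C = D/d = 52.0/5.2 = 10.0000
K_W = (4C−1)/(4C−4) + 0.615/C = 39.000/36.000 + 0.0615 = 1.1448
τ₀ = 8FD/(πd³) = 8·53.7·52.0/(π·5.2³) = 22339.2/441.73 = 50.572 MPa
τ_max = K·τ₀ = 1.1448 × 50.572 = 57.896 MPa

57.9 MPa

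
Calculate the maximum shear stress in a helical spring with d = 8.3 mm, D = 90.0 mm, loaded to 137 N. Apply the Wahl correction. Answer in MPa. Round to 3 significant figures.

62.2 MPa

Spring index C = D/d = 90.0/8.3 = 10.8434
K_W = (4C−1)/(4C−4) + 0.615/C = 42.373/39.373 + 0.0567 = 1.1329
τ₀ = 8FD/(πd³) = 8·137·90.0/(π·8.3³) = 98640/1796.3 = 54.912 MPa
τ_max = K·τ₀ = 1.1329 × 54.912 = 62.211 MPa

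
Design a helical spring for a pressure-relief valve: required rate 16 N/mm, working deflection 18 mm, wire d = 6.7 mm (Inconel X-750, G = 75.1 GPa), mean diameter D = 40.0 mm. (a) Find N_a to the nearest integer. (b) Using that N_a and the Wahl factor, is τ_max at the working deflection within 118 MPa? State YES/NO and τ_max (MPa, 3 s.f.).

(a) 18 coils; (b) NO, τ_max = 126 MPa

N_a = Gd⁴/(8D³k) = (75.1×10³)(6.7⁴)/(8·40.0³·16) = 18.47 → N_a = 18
Actual rate k = Gd⁴/(8D³·18) = 16.421 N/mm
Working load F = kδ = 16.421·18 = 295.58 N
C = 40.0/6.7 = 5.9701; K_W = (4C−1)/(4C−4)+0.615/C = 1.2539
τ_max = K_W·8FD/(πd³) = 1.2539·100.1 = 125.52 MPa
τ_max > 118 MPa → exceeds allowable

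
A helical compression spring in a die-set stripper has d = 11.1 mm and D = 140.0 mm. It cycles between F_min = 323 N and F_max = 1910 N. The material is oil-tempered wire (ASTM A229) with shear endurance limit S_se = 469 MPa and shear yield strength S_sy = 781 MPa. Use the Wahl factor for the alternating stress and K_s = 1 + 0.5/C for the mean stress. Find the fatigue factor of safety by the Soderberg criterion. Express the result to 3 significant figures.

C = D/d = 140.0/11.1 = 12.6126; K_W = (4C−1)/(4C−4)+0.615/C = 1.1133; K_s = 1+0.5/C = 1.0396
F_a = (F_max−F_min)/2 = 793.5 N; F_m = (F_max+F_min)/2 = 1116.5 N
τ_a = K_W·8F_aD/(πd³) = 1.1133 × 206.85 = 230.29 MPa
τ_m = K_s·8F_mD/(πd³) = 1.0396 × 291.04 = 302.58 MPa
Soderberg: 1/n_f = τ_a/S_se + τ_m/S_sy = 230.29/469 + 302.58/781 = 0.49102 + 0.38743 = 0.87845
n_f = 1/0.87845 = 1.138

1.14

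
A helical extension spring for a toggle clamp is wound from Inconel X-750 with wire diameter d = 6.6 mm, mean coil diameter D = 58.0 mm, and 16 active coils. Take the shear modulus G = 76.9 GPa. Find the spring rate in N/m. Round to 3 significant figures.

5840 N/m

k = Gd⁴/(8D³N_a) = (76.9×10³ × 6.6⁴) / (8 × 58.0³ × 16)
  = 1.45916e+08 / 2.49743e+07 = 5.8426 N/mm = 5842.6 N/m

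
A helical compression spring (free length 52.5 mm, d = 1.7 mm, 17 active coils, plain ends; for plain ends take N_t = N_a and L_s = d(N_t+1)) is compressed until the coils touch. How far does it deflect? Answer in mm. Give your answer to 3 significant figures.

N_t = 17; L_s = 1.7·18 = 30.6 mm
δ_solid = L₀ − L_s = 52.5 − 30.6 = 21.9 mm

21.9 mm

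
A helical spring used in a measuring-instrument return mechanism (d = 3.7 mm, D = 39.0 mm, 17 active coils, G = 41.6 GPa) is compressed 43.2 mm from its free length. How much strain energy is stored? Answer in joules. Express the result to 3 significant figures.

0.902 J

k = Gd⁴/(8D³N_a) = (41.6×10³)(3.7⁴)/(8·39.0³·17) = 0.96642 N/mm
U = ½kδ² = 0.5 × 0.96642 × 43.2² = 901.79 N·mm = 0.90179 J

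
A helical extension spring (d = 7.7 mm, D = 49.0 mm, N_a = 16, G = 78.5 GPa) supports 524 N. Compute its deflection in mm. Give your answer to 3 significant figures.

k = Gd⁴/(8D³N_a) = (78.5×10³)(7.7⁴)/(8·49.0³·16) = 18.325 N/mm
δ = F/k = 524 / 18.325 = 28.595 mm

28.6 mm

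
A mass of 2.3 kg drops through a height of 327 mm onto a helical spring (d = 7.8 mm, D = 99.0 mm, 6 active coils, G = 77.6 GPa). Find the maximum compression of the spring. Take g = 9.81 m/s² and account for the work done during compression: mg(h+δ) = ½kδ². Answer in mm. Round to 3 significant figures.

k = Gd⁴/(8D³N_a) = (77.6×10³)(7.8⁴)/(8·99.0³·6) = 6.1673 N/mm
W = mg = 2.3 × 9.81 = 22.563 N
½kδ² − Wδ − Wh = 0 → δ = (W + √(W² + 2kWh))/k
δ = (22.563 + √(509.09 + 91005.6))/6.1673 = (22.563 + 302.51)/6.1673 = 52.71 mm

52.7 mm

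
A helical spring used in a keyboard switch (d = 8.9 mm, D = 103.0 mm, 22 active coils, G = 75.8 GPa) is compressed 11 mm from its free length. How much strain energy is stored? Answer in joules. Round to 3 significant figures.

k = Gd⁴/(8D³N_a) = (75.8×10³)(8.9⁴)/(8·103.0³·22) = 2.4729 N/mm
U = ½kδ² = 0.5 × 2.4729 × 11² = 149.61 N·mm = 0.14961 J

0.150 J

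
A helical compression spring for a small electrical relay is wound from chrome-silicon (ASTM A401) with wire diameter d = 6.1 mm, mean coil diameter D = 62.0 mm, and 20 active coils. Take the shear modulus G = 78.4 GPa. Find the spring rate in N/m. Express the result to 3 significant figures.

k = Gd⁴/(8D³N_a) = (78.4×10³ × 6.1⁴) / (8 × 62.0³ × 20)
  = 1.08551e+08 / 3.81325e+07 = 2.8467 N/mm = 2846.7 N/m

2850 N/m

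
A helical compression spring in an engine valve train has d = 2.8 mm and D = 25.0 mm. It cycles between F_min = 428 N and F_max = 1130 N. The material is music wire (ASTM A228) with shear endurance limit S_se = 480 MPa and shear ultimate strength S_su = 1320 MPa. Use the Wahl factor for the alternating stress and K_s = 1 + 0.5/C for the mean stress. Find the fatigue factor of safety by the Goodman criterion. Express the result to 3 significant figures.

0.234

C = D/d = 25.0/2.8 = 8.9286; K_W = (4C−1)/(4C−4)+0.615/C = 1.1635; K_s = 1+0.5/C = 1.0560
F_a = (F_max−F_min)/2 = 351 N; F_m = (F_max+F_min)/2 = 779 N
τ_a = K_W·8F_aD/(πd³) = 1.1635 × 1017.9 = 1184.3 MPa
τ_m = K_s·8F_mD/(πd³) = 1.0560 × 2259.1 = 2385.7 MPa
Goodman: 1/n_f = τ_a/S_se + τ_m/S_su = 1184.3/480 + 2385.7/1320 = 2.46734 + 1.80731 = 4.2747
n_f = 1/4.2747 = 0.2339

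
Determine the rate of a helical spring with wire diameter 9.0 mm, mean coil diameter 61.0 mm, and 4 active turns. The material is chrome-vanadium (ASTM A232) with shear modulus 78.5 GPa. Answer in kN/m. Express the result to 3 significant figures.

70.9 kN/m

k = Gd⁴/(8D³N_a) = (78.5×10³ × 9.0⁴) / (8 × 61.0³ × 4)
  = 5.15038e+08 / 7.26339e+06 = 70.909 N/mm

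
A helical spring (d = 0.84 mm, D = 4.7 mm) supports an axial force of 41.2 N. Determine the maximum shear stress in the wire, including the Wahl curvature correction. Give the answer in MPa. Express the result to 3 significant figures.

Spring index C = D/d = 4.7/0.84 = 5.5952
K_W = (4C−1)/(4C−4) + 0.615/C = 21.381/18.381 + 0.1099 = 1.2731
τ₀ = 8FD/(πd³) = 8·41.2·4.7/(π·0.84³) = 1549.12/1.862 = 831.95 MPa
τ_max = K·τ₀ = 1.2731 × 831.95 = 1059.2 MPa

1060 MPa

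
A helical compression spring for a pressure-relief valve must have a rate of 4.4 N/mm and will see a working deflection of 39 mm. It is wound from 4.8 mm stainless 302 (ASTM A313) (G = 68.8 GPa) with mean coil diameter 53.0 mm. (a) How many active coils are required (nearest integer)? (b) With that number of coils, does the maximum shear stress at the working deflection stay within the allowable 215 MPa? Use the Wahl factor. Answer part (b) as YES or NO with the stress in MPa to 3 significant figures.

N_a = Gd⁴/(8D³k) = (68.8×10³)(4.8⁴)/(8·53.0³·4.4) = 6.969 → N_a = 7
Actual rate k = Gd⁴/(8D³·7) = 4.3806 N/mm
Working load F = kδ = 4.3806·39 = 170.85 N
C = 53.0/4.8 = 11.0417; K_W = (4C−1)/(4C−4)+0.615/C = 1.1304
τ_max = K_W·8FD/(πd³) = 1.1304·208.49 = 235.68 MPa
τ_max > 215 MPa → exceeds allowable

(a) 7 coils; (b) NO, τ_max = 236 MPa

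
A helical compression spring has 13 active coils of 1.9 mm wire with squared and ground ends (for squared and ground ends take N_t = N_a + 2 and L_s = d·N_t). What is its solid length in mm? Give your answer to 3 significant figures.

squared and ground ends: N_t = N_a + 2 = 13 + 2 = 15
L_s = d·N_t = 1.9 × 15 = 28.5 mm

28.5 mm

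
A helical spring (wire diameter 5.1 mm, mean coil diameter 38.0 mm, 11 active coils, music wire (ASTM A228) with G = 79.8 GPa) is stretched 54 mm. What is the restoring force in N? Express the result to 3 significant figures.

604 N

k = Gd⁴/(8D³N_a) = (79.8×10³)(5.1⁴)/(8·38.0³·11) = 11.18 N/mm
F = k·δ = 11.18 × 54 = 603.73 N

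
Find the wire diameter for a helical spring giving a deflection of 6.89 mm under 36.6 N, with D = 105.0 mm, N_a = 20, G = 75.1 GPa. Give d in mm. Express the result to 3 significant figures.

Required rate k = F/δ = 36.6/6.89 = 5.312 N/mm
d = (8D³N_a·k / G)^(1/4) = (8·105.0³·20·5.312 / (75.1×10³))^0.25
  = (13101)^0.25 = 10.6986 mm

10.7 mm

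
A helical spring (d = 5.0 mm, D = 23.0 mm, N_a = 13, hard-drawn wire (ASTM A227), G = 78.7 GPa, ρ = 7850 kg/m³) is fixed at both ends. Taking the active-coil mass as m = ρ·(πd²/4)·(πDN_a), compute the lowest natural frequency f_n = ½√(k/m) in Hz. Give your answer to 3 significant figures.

259 Hz

k = Gd⁴/(8D³N_a) = (78.7×10³)(5.0⁴)/(8·23.0³·13) = 38.872 N/mm = 38872 N/m
Wire length L = πDN_a = π·23.0·13 = 939.34 mm
m = ρ·(πd²/4)·L = 7850 × 19.635×10⁻⁶ m² × 0.93934 m = 0.14478 kg
f_n = ½√(k/m) = 0.5·√(38872/0.14478) = 0.5·√(2.6848e+05) = 259.08 Hz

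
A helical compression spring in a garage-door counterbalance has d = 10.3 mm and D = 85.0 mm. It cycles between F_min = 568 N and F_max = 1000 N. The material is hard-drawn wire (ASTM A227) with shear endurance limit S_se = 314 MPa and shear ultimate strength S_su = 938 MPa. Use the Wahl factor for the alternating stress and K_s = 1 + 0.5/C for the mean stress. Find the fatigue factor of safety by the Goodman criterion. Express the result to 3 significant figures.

C = D/d = 85.0/10.3 = 8.2524; K_W = (4C−1)/(4C−4)+0.615/C = 1.1779; K_s = 1+0.5/C = 1.0606
F_a = (F_max−F_min)/2 = 216 N; F_m = (F_max+F_min)/2 = 784 N
τ_a = K_W·8F_aD/(πd³) = 1.1779 × 42.786 = 50.399 MPa
τ_m = K_s·8F_mD/(πd³) = 1.0606 × 155.3 = 164.71 MPa
Goodman: 1/n_f = τ_a/S_se + τ_m/S_su = 50.399/314 + 164.71/938 = 0.16051 + 0.17559 = 0.3361
n_f = 1/0.3361 = 2.975

2.98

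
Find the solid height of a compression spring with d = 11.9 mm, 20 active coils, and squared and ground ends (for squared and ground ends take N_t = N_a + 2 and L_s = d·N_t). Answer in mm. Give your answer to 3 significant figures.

squared and ground ends: N_t = N_a + 2 = 20 + 2 = 22
L_s = d·N_t = 11.9 × 22 = 261.8 mm

262 mm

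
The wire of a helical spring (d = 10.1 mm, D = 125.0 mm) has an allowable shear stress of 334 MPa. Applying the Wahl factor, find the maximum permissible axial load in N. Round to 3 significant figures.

C = D/d = 125.0/10.1 = 12.3762
K_W = (4C−1)/(4C−4) + 0.615/C = 48.505/45.505 + 0.0497 = 1.1156
τ_max = K·8FD/(πd³) → F_max = τ_allow·πd³/(8DK)
F_max = 334·π·10.1³/(8·125.0·1.1156) = 1.0811e+06/1115.6 = 969.05 N

969 N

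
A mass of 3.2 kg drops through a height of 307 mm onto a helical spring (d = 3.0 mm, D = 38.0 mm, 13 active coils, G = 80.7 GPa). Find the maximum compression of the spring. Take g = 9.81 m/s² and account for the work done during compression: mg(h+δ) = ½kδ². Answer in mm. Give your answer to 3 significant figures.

160 mm

k = Gd⁴/(8D³N_a) = (80.7×10³)(3.0⁴)/(8·38.0³·13) = 1.1454 N/mm
W = mg = 3.2 × 9.81 = 31.392 N
½kδ² − Wδ − Wh = 0 → δ = (W + √(W² + 2kWh))/k
δ = (31.392 + √(985.46 + 22078.1))/1.1454 = (31.392 + 151.87)/1.1454 = 159.99 mm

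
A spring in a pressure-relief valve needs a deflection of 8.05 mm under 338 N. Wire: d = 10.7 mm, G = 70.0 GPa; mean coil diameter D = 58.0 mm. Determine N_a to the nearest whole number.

14

Required rate k = F/δ = 338/8.05 = 41.988 N/mm
N_a = Gd⁴/(8D³k) = (70.0×10³ × 10.7⁴)/(8 × 58.0³ × 41.988)
    = 9.17557e+08 / 6.55382e+07 = 14 → 14 coils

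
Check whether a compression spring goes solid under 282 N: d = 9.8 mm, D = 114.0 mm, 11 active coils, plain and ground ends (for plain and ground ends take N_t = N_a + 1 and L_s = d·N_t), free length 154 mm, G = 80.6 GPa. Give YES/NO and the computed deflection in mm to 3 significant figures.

YES, δ = 49.5 mm

k = Gd⁴/(8D³N_a) = (80.6×10³)(9.8⁴)/(8·114.0³·11) = 5.7022 N/mm
N_t = 12; L_s = 9.8·12 = 117.6 mm; δ_solid = L₀ − L_s = 154 − 117.6 = 36.4 mm
δ = F/k = 282/5.7022 = 49.455 mm
δ ≥ δ_solid → spring goes solid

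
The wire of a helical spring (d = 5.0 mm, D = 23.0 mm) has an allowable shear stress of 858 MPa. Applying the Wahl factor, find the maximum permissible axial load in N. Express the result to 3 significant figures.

1360 N

C = D/d = 23.0/5.0 = 4.6000
K_W = (4C−1)/(4C−4) + 0.615/C = 17.400/14.400 + 0.1337 = 1.3420
τ_max = K·8FD/(πd³) → F_max = τ_allow·πd³/(8DK)
F_max = 858·π·5.0³/(8·23.0·1.3420) = 3.3694e+05/246.93 = 1364.5 N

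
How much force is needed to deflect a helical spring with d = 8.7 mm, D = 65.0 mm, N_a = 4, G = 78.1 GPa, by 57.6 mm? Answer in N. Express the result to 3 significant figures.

2930 N

k = Gd⁴/(8D³N_a) = (78.1×10³)(8.7⁴)/(8·65.0³·4) = 50.914 N/mm
F = k·δ = 50.914 × 57.6 = 2932.7 N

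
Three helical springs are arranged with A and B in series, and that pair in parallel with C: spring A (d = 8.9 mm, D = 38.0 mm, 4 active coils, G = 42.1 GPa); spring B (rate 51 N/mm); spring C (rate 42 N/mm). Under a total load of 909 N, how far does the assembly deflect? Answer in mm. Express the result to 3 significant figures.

11.4 mm

k_A = Gd⁴/(8D³N_a) = (42.1×10³)(8.9⁴)/(8·38.0³·4) = 150.43 N/mm
Springs A,B series: k_AB = 1/(1/150.43+1/51) = 38.087 N/mm; parallel with C: k_eq = 38.087+42 = 80.087 N/mm
δ = F/k_eq = 909/80.087 = 11.35 mm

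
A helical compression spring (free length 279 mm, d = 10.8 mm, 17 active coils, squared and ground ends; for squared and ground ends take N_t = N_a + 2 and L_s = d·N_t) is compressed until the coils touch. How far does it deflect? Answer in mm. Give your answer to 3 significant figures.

73.8 mm

N_t = 19; L_s = 10.8·19 = 205.2 mm
δ_solid = L₀ − L_s = 279 − 205.2 = 73.8 mm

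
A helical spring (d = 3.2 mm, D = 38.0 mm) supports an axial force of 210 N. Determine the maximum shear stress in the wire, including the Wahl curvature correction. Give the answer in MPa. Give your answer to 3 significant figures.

Spring index C = D/d = 38.0/3.2 = 11.8750
K_W = (4C−1)/(4C−4) + 0.615/C = 46.500/43.500 + 0.0518 = 1.1208
τ₀ = 8FD/(πd³) = 8·210·38.0/(π·3.2³) = 63840/102.94 = 620.14 MPa
τ_max = K·τ₀ = 1.1208 × 620.14 = 695.03 MPa

695 MPa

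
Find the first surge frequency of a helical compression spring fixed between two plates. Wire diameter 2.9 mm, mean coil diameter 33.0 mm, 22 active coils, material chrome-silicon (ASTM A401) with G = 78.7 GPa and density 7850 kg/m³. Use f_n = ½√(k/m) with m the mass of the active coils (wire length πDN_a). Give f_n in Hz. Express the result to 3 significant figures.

k = Gd⁴/(8D³N_a) = (78.7×10³)(2.9⁴)/(8·33.0³·22) = 0.88006 N/mm = 880.06 N/m
Wire length L = πDN_a = π·33.0·22 = 2280.8 mm
m = ρ·(πd²/4)·L = 7850 × 6.6052×10⁻⁶ m² × 2.2808 m = 0.11826 kg
f_n = ½√(k/m) = 0.5·√(880.06/0.11826) = 0.5·√(7441.7) = 43.133 Hz

43.1 Hz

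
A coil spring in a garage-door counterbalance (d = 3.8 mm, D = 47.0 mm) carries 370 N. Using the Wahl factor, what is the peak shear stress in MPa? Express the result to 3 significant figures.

Spring index C = D/d = 47.0/3.8 = 12.3684
K_W = (4C−1)/(4C−4) + 0.615/C = 48.474/45.474 + 0.0497 = 1.1157
τ₀ = 8FD/(πd³) = 8·370·47.0/(π·3.8³) = 139120/172.39 = 807.03 MPa
τ_max = K·τ₀ = 1.1157 × 807.03 = 900.4 MPa

900 MPa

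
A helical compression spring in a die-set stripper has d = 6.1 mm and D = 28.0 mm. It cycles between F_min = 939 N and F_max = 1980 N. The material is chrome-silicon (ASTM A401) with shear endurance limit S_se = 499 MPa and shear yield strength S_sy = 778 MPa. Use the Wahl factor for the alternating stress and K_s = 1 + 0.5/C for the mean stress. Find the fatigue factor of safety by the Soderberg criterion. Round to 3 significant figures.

0.914

C = D/d = 28.0/6.1 = 4.5902; K_W = (4C−1)/(4C−4)+0.615/C = 1.3429; K_s = 1+0.5/C = 1.1089
F_a = (F_max−F_min)/2 = 520.5 N; F_m = (F_max+F_min)/2 = 1459.5 N
τ_a = K_W·8F_aD/(πd³) = 1.3429 × 163.5 = 219.57 MPa
τ_m = K_s·8F_mD/(πd³) = 1.1089 × 458.47 = 508.41 MPa
Soderberg: 1/n_f = τ_a/S_se + τ_m/S_sy = 219.57/499 + 508.41/778 = 0.44002 + 0.65349 = 1.0935
n_f = 1/1.0935 = 0.9145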